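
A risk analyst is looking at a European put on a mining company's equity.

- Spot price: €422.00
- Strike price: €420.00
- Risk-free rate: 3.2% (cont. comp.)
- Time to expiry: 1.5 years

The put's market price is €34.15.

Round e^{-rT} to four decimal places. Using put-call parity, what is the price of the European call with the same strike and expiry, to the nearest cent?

e^(−rT) = e^(−0.032·1.5) = 0.9531
Put-call parity: C − P = S − K·e^(−rT) = 422 − 420·0.9531 = 422 − 400.3020 = 21.6980
C = P + (C − P) = 34.15 + (21.6980) = 55.8480

€55.85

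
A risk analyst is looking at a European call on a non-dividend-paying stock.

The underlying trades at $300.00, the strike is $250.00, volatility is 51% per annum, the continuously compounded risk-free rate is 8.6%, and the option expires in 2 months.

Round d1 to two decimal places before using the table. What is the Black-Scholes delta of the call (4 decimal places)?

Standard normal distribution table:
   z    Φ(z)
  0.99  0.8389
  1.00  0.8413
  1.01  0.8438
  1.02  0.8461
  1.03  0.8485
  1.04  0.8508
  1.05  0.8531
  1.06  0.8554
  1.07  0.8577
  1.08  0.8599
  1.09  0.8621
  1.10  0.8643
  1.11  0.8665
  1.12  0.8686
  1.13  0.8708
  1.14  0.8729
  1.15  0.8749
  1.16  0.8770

σ√T = 0.51 × 0.4082 = 0.2082
d₁ = [ln(300/250) + (0.086 + 0.51²/2)·0.1667] / 0.2082 = [0.1823 + 0.0360] / 0.2082 = 1.0486 which rounds to 1.05
N(d₁) = N(1.05) = 0.8531
Δ_call = N(d₁) = 0.8531

0.8531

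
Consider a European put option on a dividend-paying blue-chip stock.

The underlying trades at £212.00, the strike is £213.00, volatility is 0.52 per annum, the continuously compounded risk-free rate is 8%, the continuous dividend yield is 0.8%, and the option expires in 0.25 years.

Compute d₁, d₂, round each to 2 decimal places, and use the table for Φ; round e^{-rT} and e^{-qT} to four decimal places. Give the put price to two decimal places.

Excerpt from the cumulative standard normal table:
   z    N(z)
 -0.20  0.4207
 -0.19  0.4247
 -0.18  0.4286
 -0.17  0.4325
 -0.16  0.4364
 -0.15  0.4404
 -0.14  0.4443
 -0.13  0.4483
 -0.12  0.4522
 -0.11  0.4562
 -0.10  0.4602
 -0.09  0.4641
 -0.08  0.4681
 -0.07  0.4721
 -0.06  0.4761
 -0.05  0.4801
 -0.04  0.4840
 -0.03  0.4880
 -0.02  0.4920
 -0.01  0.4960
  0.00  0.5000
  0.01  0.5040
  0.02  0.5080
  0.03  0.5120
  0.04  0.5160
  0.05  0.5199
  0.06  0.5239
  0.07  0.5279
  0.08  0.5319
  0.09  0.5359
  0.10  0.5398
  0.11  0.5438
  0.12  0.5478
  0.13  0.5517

T = 0.25;  σ√T = 0.2600
d₁ = [ln(212/213) + (0.08 − 0.008 + 0.52²/2)·0.25] / 0.2600 = [-0.0047 + 0.0518] / 0.2600 = 0.1811 ≈ 0.18
d₂ = d₁ − σ√T = 0.1811 − 0.2600 = -0.0789 ≈ -0.08
e^(−qT) = e^(−0.008·0.25) = 0.9980;  e^(−rT) = e^(−0.08·0.25) = 0.9802
P = 213·0.9802·N(0.08) − 212·0.9980·N(-0.18) = 213·0.9802·0.5319 − 212·0.9980·0.4286 = 111.0515 − 90.6815 = 20.3700

£20.37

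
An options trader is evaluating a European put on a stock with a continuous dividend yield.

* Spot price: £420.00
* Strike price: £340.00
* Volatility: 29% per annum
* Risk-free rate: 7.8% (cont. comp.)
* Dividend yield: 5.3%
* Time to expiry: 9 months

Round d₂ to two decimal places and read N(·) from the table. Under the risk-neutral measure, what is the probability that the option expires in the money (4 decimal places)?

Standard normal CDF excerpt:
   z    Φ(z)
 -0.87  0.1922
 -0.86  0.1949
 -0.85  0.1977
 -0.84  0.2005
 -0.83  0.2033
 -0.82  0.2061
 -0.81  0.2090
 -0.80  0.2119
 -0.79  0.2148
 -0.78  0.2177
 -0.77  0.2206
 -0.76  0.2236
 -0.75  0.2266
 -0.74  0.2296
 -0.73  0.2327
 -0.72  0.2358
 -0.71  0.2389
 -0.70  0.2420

0.2148

T = 0.75;  σ√T = 0.2511
d₁ = [ln(420/340) + (0.078 − 0.053 + 0.29²/2)·0.75] / 0.2511 = [0.2113 + 0.0503] / 0.2511 = 1.0416 ⇒ 1.04
d₂ = d₁ − σ√T = 1.0416 − 0.2511 = 0.7905 ⇒ 0.79
Risk-neutral Pr[S_T < K] = N(−d₂) = N(-0.79) = 0.2148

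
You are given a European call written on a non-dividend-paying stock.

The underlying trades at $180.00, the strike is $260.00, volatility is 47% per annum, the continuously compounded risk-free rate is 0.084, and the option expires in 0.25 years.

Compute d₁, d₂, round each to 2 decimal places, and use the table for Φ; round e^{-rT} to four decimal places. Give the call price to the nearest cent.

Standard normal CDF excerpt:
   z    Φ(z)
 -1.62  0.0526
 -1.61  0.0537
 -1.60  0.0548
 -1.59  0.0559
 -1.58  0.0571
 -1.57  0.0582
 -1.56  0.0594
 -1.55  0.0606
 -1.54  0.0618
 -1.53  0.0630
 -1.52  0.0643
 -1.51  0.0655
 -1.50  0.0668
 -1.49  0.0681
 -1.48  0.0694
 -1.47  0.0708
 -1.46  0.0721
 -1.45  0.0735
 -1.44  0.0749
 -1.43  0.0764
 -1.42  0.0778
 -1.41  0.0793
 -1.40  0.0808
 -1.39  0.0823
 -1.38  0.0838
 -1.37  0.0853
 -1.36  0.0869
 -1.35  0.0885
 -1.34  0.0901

$1.41

T = 0.25;  σ√T = 0.2350
d₁ = [ln(180/260) + (0.084 + 0.47²/2)·0.25] / 0.2350 = [-0.3677 + 0.0486] / 0.2350 = -1.3579 ⇒ -1.36
d₂ = d₁ − σ√T = -1.3579 − 0.2350 = -1.5929 ⇒ -1.59
exp(−rT) = exp(−0.084·0.25) = 0.9792
N(d₁) = N(-1.36) = 0.0869;  N(d₂) = N(-1.59) = 0.0559
C = 180·0.0869 − 260·0.9792·0.0559 = 15.6420 − 14.2317 = 1.4103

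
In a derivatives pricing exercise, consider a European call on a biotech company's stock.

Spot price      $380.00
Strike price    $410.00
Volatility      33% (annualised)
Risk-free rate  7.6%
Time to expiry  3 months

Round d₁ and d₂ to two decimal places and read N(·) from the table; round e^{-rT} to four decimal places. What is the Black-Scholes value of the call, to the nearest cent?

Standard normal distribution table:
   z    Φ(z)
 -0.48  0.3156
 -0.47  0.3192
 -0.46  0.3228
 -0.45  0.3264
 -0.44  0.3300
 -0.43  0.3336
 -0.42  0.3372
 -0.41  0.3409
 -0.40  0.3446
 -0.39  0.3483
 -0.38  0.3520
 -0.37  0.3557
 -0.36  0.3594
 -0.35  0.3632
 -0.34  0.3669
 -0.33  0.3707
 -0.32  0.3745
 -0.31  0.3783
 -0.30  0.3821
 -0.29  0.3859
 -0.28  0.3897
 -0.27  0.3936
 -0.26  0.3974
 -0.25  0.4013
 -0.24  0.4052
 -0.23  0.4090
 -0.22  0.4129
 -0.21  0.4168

σ√T = 0.33·√0.25 = 0.1650
d₁ = [ln(380/410) + (0.076 + ½·0.33²)·0.25] / (σ√T) = (-0.0760 + 0.0326) / 0.1650 = -0.2629 which rounds to -0.26
d₂ = -0.2629 − 0.1650 = -0.4279 which rounds to -0.43
exp(−rT) = exp(−0.076·0.25) = 0.9812
N(d₁) = N(-0.26) = 0.3974;  N(d₂) = N(-0.43) = 0.3336
C = 380·0.3974 − 410·0.9812·0.3336 = 151.0120 − 134.2046 = 16.8074

$16.81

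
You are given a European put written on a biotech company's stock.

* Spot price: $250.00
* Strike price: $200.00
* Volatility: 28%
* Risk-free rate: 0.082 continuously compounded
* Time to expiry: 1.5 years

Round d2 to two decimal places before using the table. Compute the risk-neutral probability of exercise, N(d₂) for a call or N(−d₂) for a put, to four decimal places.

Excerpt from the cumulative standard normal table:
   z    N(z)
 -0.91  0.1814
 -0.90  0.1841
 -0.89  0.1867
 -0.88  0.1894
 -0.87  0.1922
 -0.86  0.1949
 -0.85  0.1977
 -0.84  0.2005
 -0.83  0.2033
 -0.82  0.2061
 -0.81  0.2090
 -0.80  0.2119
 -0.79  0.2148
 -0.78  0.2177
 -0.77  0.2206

0.2005

σ√T = 0.28 × 1.2247 = 0.3429
d₁ = [ln(250/200) + (0.082 + ½·0.28²)·1.5] / (σ√T) = (0.2231 + 0.1818) / 0.3429 = 1.1808 → 1.18
d₂ = 1.1808 − 0.3429 = 0.8379 → 0.84
Risk-neutral Pr[S_T < K] = N(−d₂) = N(-0.84) = 0.2005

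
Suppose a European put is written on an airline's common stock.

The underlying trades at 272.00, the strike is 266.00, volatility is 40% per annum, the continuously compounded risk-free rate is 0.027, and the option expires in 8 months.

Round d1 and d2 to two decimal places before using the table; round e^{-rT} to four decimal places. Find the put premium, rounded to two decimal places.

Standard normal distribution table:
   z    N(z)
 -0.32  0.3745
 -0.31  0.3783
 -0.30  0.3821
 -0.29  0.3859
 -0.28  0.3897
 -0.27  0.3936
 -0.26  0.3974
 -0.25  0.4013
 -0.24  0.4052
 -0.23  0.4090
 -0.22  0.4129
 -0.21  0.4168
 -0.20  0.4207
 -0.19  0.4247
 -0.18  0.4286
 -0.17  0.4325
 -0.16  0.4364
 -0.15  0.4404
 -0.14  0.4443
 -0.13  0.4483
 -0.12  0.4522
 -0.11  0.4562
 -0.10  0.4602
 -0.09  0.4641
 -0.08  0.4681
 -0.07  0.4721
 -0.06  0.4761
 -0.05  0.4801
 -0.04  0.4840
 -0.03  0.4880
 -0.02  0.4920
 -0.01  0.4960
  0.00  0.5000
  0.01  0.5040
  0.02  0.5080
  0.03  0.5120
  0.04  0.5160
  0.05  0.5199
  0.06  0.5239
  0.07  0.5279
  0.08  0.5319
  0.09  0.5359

29.85

σ√T = 0.4 × 0.8165 = 0.3266
ln(S/K) + (r + σ²/2)T = ln(272/266) + (0.027 + 0.4²/2)·0.6667 = 0.0223 + 0.0713 = 0.0936
d₁ = 0.0936 / 0.3266 = 0.2867 ≈ 0.29
d₂ = d₁ − σ√T = 0.2867 − 0.3266 = -0.0399 ≈ -0.04
exp(−rT) = exp(−0.027·0.6667) = 0.9822
N(−d₂) = N(0.04) = 0.5160;  N(−d₁) = N(-0.29) = 0.3859
P = 266·0.9822·0.5160 − 272·0.3859 = 134.8128 − 104.9648 = 29.8480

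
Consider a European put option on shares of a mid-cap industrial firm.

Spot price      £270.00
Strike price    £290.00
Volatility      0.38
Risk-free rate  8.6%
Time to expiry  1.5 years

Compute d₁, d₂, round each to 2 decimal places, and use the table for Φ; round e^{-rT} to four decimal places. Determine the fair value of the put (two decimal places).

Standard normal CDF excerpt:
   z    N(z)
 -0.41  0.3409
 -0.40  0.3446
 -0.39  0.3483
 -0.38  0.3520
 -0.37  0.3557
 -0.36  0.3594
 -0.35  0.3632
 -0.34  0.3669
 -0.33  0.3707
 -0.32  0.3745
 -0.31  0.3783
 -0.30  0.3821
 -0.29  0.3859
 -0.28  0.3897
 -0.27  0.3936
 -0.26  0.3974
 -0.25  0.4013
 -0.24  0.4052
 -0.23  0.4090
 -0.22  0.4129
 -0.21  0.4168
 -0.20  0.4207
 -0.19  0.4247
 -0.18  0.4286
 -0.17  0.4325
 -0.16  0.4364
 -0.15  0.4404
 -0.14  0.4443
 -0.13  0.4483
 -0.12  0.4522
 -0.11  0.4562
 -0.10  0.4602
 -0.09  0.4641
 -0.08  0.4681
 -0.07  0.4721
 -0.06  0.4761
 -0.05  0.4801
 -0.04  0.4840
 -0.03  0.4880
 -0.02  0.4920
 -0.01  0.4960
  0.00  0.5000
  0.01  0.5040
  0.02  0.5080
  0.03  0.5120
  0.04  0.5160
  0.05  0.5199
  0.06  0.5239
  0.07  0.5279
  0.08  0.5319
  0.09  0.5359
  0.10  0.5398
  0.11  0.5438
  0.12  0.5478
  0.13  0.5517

T = 1.5;  σ√T = 0.4654
d₁ = [ln(270/290) + (0.086 + 0.38²/2)·1.5] / 0.4654 = [-0.0715 + 0.2373] / 0.4654 = 0.3563 ≈ 0.36
d₂ = d₁ − σ√T = 0.3563 − 0.4654 = -0.1091 ≈ -0.11
exp(−rT) = exp(−0.086·1.5) = 0.8790
P = 290·0.8790·N(0.11) − 270·N(-0.36) = 290·0.8790·0.5438 − 270·0.3594 = 138.6201 − 97.0380 = 41.5821

£41.58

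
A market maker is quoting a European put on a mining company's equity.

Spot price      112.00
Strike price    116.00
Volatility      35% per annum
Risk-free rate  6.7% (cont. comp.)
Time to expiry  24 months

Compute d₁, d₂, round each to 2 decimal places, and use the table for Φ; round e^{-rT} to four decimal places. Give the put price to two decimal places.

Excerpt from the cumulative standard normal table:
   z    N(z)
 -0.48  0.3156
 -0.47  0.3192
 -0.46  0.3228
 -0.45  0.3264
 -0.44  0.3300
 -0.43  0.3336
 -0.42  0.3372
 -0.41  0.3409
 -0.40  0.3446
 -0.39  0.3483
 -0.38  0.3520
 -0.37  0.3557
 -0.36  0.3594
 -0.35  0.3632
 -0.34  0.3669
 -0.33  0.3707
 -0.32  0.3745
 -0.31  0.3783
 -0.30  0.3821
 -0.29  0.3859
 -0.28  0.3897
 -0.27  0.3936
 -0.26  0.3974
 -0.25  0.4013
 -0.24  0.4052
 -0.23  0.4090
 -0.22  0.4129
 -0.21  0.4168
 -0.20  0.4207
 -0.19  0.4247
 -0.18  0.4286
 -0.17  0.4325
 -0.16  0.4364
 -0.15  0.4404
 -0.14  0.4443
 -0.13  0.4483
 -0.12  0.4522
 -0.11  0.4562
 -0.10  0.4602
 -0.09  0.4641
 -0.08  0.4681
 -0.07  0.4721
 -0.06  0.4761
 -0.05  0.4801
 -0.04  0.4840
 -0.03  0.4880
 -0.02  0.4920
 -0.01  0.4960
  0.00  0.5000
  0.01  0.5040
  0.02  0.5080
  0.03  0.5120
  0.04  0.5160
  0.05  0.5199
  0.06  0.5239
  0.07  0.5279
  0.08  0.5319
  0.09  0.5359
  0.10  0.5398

T = 2;  σ√T = 0.4950
d₁ = [ln(112/116) + (0.067 + ½·0.35²)·2] / (σ√T) = (-0.0351 + 0.2565) / 0.4950 = 0.4473 ≈ 0.45
d₂ = 0.4473 − 0.4950 = -0.0477 ≈ -0.05
e^(−rT) = e^(−0.067·2) = 0.8746
P = 116·0.8746·N(0.05) − 112·N(-0.45) = 116·0.8746·0.5199 − 112·0.3264 = 52.7457 − 36.5568 = 16.1889

16.19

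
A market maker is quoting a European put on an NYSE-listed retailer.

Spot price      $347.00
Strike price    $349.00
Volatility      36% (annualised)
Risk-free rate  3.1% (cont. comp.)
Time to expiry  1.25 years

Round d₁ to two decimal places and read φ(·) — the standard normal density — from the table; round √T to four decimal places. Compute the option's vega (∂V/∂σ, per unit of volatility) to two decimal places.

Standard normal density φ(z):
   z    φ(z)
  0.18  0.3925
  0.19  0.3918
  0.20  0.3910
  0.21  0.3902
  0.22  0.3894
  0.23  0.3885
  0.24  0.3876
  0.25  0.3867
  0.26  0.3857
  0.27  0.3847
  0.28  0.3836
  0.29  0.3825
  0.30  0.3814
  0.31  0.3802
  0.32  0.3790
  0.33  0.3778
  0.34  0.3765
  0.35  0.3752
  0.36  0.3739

σ√T = 0.36·√1.25 = 0.4025
d₁ = [ln(347/349) + (0.031 + 0.36²/2)·1.25] / 0.4025 = [-0.0057 + 0.1197] / 0.4025 = 0.2832 ⇒ 0.28
√T = √1.25 = 1.1180
φ(d₁) = φ(0.28) = 0.3836
vega = S·φ(d₁)·√T = 347·0.3836·1.1180 = 148.8161

148.82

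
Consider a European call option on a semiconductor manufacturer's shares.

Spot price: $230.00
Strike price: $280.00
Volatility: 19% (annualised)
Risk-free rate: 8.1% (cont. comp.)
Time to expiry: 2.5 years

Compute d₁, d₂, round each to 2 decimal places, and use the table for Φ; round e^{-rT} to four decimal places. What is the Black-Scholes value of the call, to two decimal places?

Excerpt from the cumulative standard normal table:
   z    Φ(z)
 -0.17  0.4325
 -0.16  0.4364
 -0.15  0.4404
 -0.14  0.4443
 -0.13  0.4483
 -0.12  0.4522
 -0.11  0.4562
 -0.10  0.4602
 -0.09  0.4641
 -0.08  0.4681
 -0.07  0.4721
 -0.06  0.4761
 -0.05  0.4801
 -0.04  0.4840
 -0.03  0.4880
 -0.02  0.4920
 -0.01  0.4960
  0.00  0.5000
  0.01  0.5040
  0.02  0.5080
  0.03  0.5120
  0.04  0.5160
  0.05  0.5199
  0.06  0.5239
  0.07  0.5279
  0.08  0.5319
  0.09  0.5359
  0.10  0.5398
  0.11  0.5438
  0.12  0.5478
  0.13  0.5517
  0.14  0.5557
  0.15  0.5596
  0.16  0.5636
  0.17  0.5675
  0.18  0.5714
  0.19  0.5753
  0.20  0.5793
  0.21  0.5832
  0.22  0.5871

σ√T = 0.19·√2.5 = 0.3004
d₁ = [ln(230/280) + (0.081 + ½·0.19²)·2.5] / (σ√T) = (-0.1967 + 0.2476) / 0.3004 = 0.1695 which rounds to 0.17
d₂ = 0.1695 − 0.3004 = -0.1309 which rounds to -0.13
exp(−rT) = exp(−0.081·2.5) = 0.8167
C = 230·N(0.17) − 280·0.8167·N(-0.13) = 230·0.5675 − 280·0.8167·0.4483 = 130.5250 − 102.5155 = 28.0095

$28.01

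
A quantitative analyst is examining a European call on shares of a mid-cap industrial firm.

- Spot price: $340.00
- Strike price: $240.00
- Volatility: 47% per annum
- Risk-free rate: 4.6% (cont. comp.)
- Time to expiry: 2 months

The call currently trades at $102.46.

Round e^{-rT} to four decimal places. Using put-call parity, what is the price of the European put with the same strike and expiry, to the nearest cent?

$0.64

exp(−rT) = exp(−0.046·0.1667) = 0.9924
Put-call parity: C − P = S − K·e^(−rT) = 340 − 240·0.9924 = 340 − 238.1760 = 101.8240
P = C − (C − P) = 102.46 − (101.8240) = 0.6360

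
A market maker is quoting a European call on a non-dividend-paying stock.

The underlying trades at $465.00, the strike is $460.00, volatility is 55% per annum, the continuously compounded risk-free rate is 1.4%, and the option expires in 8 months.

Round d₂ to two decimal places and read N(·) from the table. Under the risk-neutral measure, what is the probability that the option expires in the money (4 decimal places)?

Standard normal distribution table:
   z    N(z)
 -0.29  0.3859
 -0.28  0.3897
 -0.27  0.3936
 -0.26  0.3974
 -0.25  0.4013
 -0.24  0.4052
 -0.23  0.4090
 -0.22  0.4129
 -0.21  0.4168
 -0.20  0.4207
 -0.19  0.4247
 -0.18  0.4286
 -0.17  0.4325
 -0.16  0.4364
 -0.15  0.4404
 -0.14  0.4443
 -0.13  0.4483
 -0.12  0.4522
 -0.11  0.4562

0.4286

σ√T = 0.55 × 0.8165 = 0.4491
d₁ = [ln(465/460) + (0.014 + 0.55²/2)·0.6667] / 0.4491 = [0.0108 + 0.1102] / 0.4491 = 0.2694 → 0.27
d₂ = d₁ − σ√T = 0.2694 − 0.4491 = -0.1797 → -0.18
Risk-neutral Pr[S_T > K] = N(d₂) = N(-0.18) = 0.4286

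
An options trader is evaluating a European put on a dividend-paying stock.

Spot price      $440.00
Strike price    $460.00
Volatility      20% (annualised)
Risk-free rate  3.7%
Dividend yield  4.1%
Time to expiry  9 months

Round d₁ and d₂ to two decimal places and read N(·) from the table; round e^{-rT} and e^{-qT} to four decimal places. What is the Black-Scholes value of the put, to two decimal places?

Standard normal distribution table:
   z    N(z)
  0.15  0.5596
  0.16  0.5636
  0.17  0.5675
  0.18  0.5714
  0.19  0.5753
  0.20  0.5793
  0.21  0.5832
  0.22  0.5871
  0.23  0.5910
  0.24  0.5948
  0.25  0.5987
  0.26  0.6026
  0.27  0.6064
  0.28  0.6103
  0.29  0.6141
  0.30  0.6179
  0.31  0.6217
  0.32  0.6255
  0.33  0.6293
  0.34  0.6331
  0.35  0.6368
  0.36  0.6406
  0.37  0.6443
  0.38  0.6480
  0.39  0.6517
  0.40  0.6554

$41.14

T = 0.75;  σ√T = 0.1732
d₁ = [ln(440/460) + (0.037 − 0.041 + 0.2²/2)·0.75] / 0.1732 = [-0.0445 + 0.0120] / 0.1732 = -0.1874 → -0.19
d₂ = d₁ − σ√T = -0.1874 − 0.1732 = -0.3606 → -0.36
exp(−qT) = exp(−0.041·0.75) = 0.9697;  exp(−rT) = exp(−0.037·0.75) = 0.9726
N(−d₂) = N(0.36) = 0.6406;  N(−d₁) = N(0.19) = 0.5753
P = 460·0.9726·0.6406 − 440·0.9697·0.5753 = 286.6019 − 245.4621 = 41.1398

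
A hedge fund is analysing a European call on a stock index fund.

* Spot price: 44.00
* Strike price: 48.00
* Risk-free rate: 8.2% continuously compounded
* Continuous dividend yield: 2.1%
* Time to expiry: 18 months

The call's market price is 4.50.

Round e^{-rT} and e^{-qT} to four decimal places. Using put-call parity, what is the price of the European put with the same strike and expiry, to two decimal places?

exp(−qT) = exp(−0.021·1.5) = 0.9690;  exp(−rT) = exp(−0.082·1.5) = 0.8843
Put-call parity: C − P = S·e^(−qT) − K·e^(−rT) = 44·0.9690 − 48·0.8843 = 42.6360 − 42.4464 = 0.1896
P = C − (C − P) = 4.50 − (0.1896) = 4.3104

4.31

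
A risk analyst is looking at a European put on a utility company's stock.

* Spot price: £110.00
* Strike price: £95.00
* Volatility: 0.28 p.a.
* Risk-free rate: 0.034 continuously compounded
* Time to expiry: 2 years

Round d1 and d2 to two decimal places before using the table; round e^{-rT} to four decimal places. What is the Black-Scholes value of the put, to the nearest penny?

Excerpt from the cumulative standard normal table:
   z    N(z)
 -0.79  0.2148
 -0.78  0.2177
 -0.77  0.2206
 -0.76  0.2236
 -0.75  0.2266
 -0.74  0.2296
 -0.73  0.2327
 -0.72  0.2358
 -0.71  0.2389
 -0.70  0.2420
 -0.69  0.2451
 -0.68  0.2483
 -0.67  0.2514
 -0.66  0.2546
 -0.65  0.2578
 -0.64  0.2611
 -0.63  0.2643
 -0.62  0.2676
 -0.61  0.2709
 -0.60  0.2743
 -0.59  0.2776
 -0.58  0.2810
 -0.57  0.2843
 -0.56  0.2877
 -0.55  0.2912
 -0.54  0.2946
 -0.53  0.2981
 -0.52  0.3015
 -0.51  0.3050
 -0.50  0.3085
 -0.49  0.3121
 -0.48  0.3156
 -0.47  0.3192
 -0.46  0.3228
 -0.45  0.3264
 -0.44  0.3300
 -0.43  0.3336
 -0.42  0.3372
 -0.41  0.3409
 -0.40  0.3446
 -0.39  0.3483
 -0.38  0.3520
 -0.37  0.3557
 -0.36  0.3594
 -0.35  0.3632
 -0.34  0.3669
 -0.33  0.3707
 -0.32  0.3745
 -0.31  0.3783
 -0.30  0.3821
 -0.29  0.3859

£7.31

T = 2;  σ√T = 0.3960
ln(S/K) + (r + σ²/2)T = ln(110/95) + (0.034 + 0.28²/2)·2 = 0.1466 + 0.1464 = 0.2930
d₁ = 0.2930 / 0.3960 = 0.7399 which rounds to 0.74
d₂ = d₁ − σ√T = 0.7399 − 0.3960 = 0.3440 which rounds to 0.34
exp(−rT) = exp(−0.034·2) = 0.9343
N(−d₂) = N(-0.34) = 0.3669;  N(−d₁) = N(-0.74) = 0.2296
P = 95·0.9343·0.3669 − 110·0.2296 = 32.5655 − 25.2560 = 7.3095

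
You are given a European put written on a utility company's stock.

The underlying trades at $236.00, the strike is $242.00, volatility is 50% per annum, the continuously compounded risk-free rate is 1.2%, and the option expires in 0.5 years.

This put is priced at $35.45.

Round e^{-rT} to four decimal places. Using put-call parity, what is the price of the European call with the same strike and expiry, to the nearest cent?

e^(−rT) = e^(−0.012·0.5) = 0.9940
Put-call parity: C − P = S − K·e^(−rT) = 236 − 242·0.9940 = 236 − 240.5480 = -4.5480
C = P + (C − P) = 35.45 + (-4.5480) = 30.9020

$30.90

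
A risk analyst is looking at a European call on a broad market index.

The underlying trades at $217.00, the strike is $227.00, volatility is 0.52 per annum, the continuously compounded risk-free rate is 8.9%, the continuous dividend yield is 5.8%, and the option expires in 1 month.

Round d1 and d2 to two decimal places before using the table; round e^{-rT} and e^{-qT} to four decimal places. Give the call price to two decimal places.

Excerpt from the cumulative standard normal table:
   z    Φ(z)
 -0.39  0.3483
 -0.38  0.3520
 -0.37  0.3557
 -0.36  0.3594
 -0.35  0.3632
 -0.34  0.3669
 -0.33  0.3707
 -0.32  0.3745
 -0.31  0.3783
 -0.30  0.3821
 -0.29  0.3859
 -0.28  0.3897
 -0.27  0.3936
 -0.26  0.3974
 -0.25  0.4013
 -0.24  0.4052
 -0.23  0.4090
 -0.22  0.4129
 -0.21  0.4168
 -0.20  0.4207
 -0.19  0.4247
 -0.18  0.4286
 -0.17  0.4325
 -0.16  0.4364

σ√T = 0.52·√0.08333 = 0.1501
d₁ = [ln(217/227) + (0.089 − 0.058 + 0.52²/2)·0.08333] / 0.1501 = [-0.0451 + 0.0139] / 0.1501 = -0.2079 ≈ -0.21
d₂ = d₁ − σ√T = -0.2079 − 0.1501 = -0.3580 ≈ -0.36
exp(−qT) = exp(−0.058·0.08333) = 0.9952;  exp(−rT) = exp(−0.089·0.08333) = 0.9926
N(d₁) = N(-0.21) = 0.4168;  N(d₂) = N(-0.36) = 0.3594
C = 217·0.9952·0.4168 − 227·0.9926·0.3594 = 90.0115 − 80.9801 = 9.0314

$9.03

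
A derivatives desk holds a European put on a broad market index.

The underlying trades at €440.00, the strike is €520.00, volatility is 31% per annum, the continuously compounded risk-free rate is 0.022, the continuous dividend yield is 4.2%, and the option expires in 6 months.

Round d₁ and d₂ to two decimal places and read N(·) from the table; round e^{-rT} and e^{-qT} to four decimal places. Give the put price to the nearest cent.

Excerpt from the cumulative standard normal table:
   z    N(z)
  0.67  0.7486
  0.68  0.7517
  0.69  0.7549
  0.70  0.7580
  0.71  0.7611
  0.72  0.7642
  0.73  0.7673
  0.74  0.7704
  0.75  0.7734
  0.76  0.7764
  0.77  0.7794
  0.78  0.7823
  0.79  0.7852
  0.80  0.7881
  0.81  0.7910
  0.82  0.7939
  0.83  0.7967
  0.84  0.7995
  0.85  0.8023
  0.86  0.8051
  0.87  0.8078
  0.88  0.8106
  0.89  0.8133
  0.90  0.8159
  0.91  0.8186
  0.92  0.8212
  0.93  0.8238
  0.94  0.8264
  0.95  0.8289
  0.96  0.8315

€95.79

σ√T = 0.31 × 0.7071 = 0.2192
d₁ = [ln(440/520) + (0.022 − 0.042 + 0.31²/2)·0.5] / 0.2192 = [-0.1671 + 0.0140] / 0.2192 = -0.6981 → -0.70
d₂ = d₁ − σ√T = -0.6981 − 0.2192 = -0.9173 → -0.92
exp(−qT) = exp(−0.042·0.5) = 0.9792;  exp(−rT) = exp(−0.022·0.5) = 0.9891
N(−d₂) = N(0.92) = 0.8212;  N(−d₁) = N(0.70) = 0.7580
P = 520·0.9891·0.8212 − 440·0.9792·0.7580 = 422.3694 − 326.5828 = 95.7867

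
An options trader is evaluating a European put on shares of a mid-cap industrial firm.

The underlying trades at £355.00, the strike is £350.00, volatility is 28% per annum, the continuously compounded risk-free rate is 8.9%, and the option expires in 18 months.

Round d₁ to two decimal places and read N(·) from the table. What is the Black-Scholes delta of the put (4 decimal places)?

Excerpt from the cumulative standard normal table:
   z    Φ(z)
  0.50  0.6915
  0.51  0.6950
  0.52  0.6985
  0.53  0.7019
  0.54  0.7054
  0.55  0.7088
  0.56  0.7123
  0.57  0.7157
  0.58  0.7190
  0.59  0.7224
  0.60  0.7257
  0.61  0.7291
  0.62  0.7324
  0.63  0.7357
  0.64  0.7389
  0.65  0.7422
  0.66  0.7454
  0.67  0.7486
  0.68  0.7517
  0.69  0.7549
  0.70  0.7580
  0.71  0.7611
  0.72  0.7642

σ√T = 0.28 × 1.2247 = 0.3429
d₁ = [ln(355/350) + (0.089 + ½·0.28²)·1.5] / (σ√T) = (0.0142 + 0.1923) / 0.3429 = 0.6021 ≈ 0.60
N(d₁) = N(0.60) = 0.7257
Δ_put = N(d₁) − 1 = 0.7257 − 1 = -0.2743

-0.2743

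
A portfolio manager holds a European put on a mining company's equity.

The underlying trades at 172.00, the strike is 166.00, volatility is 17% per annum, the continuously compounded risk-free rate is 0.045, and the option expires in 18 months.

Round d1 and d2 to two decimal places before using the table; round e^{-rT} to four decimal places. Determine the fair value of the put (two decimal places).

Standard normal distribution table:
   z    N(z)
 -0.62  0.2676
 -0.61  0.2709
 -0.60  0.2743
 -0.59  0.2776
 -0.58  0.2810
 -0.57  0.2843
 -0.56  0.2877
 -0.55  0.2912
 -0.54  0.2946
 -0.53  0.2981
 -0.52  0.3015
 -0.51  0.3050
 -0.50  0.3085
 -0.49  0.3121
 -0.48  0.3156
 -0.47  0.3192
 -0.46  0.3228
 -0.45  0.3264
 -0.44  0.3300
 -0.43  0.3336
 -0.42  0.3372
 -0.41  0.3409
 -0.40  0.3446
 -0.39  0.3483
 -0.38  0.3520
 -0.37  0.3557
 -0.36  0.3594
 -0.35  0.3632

σ√T = 0.17 × 1.2247 = 0.2082
d₁ = [ln(172/166) + (0.045 + 0.17²/2)·1.5] / 0.2082 = [0.0355 + 0.0892] / 0.2082 = 0.5988 → 0.60
d₂ = d₁ − σ√T = 0.5988 − 0.2082 = 0.3906 → 0.39
exp(−rT) = exp(−0.045·1.5) = 0.9347
N(−d₂) = N(-0.39) = 0.3483;  N(−d₁) = N(-0.60) = 0.2743
P = 166·0.9347·0.3483 − 172·0.2743 = 54.0423 − 47.1796 = 6.8627

6.86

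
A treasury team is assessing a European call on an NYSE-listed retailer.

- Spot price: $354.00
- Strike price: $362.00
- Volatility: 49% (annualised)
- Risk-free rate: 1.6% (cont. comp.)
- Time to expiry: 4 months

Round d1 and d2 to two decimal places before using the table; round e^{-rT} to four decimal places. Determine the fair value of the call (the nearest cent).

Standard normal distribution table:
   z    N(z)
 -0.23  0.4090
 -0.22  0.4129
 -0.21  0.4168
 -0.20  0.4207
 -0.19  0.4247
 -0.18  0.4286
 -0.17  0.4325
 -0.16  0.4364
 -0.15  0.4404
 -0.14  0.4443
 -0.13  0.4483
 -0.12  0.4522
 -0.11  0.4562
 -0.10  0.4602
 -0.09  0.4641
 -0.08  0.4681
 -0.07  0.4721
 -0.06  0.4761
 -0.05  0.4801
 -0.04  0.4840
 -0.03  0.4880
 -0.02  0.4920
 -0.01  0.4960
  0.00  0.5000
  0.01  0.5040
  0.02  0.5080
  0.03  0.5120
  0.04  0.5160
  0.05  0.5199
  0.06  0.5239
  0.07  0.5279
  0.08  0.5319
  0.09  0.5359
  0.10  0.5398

$36.81

σ√T = 0.49 × 0.5774 = 0.2829
d₁ = [ln(354/362) + (0.016 + 0.49²/2)·0.3333] / 0.2829 = [-0.0223 + 0.0454] / 0.2829 = 0.0813 ≈ 0.08
d₂ = d₁ − σ√T = 0.0813 − 0.2829 = -0.2016 ≈ -0.20
exp(−rT) = exp(−0.016·0.3333) = 0.9947
C = 354·N(0.08) − 362·0.9947·N(-0.20) = 354·0.5319 − 362·0.9947·0.4207 = 188.2926 − 151.4862 = 36.8064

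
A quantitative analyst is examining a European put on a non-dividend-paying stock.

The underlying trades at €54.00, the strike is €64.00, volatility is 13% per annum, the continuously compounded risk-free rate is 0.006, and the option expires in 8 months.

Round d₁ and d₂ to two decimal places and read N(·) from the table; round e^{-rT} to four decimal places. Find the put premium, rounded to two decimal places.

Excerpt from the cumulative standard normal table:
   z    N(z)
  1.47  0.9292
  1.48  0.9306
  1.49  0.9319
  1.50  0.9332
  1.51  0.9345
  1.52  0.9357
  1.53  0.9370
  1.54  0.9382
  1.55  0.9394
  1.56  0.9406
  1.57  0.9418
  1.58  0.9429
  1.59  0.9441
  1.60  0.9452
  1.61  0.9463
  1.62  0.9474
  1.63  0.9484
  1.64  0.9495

€9.93

σ√T = 0.13·√0.6667 = 0.1061
d₁ = [ln(54/64) + (0.006 + ½·0.13²)·0.6667] / (σ√T) = (-0.1699 + 0.0096) / 0.1061 = -1.5099 which rounds to -1.51
d₂ = -1.5099 − 0.1061 = -1.6160 which rounds to -1.62
exp(−rT) = exp(−0.006·0.6667) = 0.9960
N(−d₂) = N(1.62) = 0.9474;  N(−d₁) = N(1.51) = 0.9345
P = 64·0.9960·0.9474 − 54·0.9345 = 60.3911 − 50.4630 = 9.9281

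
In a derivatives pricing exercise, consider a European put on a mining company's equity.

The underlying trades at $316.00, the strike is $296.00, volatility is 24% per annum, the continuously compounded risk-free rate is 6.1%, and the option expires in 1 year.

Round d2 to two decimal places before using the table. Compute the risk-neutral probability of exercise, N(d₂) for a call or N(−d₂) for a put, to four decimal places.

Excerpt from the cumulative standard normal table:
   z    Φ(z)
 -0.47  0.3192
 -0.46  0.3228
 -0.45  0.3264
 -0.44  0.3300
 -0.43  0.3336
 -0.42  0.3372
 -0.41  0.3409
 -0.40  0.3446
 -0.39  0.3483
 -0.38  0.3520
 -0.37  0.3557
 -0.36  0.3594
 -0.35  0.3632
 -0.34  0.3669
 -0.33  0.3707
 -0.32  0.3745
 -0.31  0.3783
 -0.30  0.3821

0.3409

T = 1;  σ√T = 0.2400
d₁ = [ln(316/296) + (0.061 + 0.24²/2)·1] / 0.2400 = [0.0654 + 0.0898] / 0.2400 = 0.6466 → 0.65
d₂ = d₁ − σ√T = 0.6466 − 0.2400 = 0.4066 → 0.41
Risk-neutral Pr[S_T < K] = N(−d₂) = N(-0.41) = 0.3409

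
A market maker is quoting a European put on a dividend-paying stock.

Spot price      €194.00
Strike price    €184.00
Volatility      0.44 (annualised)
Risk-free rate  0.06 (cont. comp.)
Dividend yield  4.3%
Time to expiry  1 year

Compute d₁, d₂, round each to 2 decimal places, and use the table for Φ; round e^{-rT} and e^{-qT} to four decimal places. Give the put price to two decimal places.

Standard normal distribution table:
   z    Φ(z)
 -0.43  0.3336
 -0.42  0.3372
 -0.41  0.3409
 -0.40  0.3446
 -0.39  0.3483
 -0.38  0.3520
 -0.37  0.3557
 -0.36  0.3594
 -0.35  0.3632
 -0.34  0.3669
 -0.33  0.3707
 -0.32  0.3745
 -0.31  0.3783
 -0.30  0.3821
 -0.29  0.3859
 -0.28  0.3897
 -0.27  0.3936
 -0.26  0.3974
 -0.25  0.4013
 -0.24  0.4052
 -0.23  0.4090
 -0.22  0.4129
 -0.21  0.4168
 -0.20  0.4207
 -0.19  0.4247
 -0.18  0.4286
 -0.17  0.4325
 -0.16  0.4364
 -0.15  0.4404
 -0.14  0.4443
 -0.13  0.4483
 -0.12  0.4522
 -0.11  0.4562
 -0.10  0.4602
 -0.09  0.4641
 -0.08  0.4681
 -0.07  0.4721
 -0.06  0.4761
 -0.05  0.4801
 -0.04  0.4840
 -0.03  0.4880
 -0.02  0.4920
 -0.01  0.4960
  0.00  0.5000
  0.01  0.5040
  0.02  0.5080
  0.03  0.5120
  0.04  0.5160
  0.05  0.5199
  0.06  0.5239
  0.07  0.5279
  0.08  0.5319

€25.37

σ√T = 0.44 × 1.0000 = 0.4400
d₁ = [ln(194/184) + (0.06 − 0.043 + 0.44²/2)·1] / 0.4400 = [0.0529 + 0.1138] / 0.4400 = 0.3789 ⇒ 0.38
d₂ = d₁ − σ√T = 0.3789 − 0.4400 = -0.0611 ⇒ -0.06
exp(−qT) = exp(−0.043·1) = 0.9579;  exp(−rT) = exp(−0.06·1) = 0.9418
N(−d₂) = N(0.06) = 0.5239;  N(−d₁) = N(-0.38) = 0.3520
P = 184·0.9418·0.5239 − 194·0.9579·0.3520 = 90.7873 − 65.4131 = 25.3742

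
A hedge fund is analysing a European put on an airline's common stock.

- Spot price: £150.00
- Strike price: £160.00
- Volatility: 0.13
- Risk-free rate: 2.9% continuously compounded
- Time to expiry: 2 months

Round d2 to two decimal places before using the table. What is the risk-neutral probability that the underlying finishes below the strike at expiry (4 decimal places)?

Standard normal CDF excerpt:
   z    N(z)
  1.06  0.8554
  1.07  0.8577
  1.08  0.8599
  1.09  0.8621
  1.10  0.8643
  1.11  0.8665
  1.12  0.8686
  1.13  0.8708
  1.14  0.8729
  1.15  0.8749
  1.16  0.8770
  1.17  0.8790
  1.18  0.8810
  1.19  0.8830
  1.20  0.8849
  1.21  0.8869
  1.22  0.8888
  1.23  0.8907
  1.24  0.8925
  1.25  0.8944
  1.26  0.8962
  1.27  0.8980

σ√T = 0.13 × 0.4082 = 0.0531
d₁ = [ln(150/160) + (0.029 + ½·0.13²)·0.1667] / (σ√T) = (-0.0645 + 0.0062) / 0.0531 = -1.0984 ⇒ -1.10
d₂ = -1.0984 − 0.0531 = -1.1515 ⇒ -1.15
Pr(exercise) under Q = N(−d₂) = N(1.15) = 0.8749

0.8749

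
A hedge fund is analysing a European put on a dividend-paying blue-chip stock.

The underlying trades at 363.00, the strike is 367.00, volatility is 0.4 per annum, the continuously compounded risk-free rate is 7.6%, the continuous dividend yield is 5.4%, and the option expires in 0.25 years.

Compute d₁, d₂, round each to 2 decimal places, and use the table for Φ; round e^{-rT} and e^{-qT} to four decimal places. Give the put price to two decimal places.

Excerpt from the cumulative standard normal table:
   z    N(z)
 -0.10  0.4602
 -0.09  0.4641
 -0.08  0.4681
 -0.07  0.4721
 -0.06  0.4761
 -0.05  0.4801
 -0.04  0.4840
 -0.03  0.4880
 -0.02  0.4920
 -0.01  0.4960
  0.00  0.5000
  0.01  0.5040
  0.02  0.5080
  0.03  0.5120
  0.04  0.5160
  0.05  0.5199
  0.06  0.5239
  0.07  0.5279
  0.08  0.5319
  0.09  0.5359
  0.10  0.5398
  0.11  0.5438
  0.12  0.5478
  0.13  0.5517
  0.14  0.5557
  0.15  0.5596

T = 0.25;  σ√T = 0.2000
ln(S/K) + (r − q + σ²/2)T = ln(363/367) + (0.076 − 0.054 + 0.4²/2)·0.25 = -0.0110 + 0.0255 = 0.0145
d₁ = 0.0145 / 0.2000 = 0.0727 which rounds to 0.07
d₂ = d₁ − σ√T = 0.0727 − 0.2000 = -0.1273 which rounds to -0.13
exp(−qT) = exp(−0.054·0.25) = 0.9866;  exp(−rT) = exp(−0.076·0.25) = 0.9812
N(−d₂) = N(0.13) = 0.5517;  N(−d₁) = N(-0.07) = 0.4721
P = 367·0.9812·0.5517 − 363·0.9866·0.4721 = 198.6674 − 169.0759 = 29.5915

29.59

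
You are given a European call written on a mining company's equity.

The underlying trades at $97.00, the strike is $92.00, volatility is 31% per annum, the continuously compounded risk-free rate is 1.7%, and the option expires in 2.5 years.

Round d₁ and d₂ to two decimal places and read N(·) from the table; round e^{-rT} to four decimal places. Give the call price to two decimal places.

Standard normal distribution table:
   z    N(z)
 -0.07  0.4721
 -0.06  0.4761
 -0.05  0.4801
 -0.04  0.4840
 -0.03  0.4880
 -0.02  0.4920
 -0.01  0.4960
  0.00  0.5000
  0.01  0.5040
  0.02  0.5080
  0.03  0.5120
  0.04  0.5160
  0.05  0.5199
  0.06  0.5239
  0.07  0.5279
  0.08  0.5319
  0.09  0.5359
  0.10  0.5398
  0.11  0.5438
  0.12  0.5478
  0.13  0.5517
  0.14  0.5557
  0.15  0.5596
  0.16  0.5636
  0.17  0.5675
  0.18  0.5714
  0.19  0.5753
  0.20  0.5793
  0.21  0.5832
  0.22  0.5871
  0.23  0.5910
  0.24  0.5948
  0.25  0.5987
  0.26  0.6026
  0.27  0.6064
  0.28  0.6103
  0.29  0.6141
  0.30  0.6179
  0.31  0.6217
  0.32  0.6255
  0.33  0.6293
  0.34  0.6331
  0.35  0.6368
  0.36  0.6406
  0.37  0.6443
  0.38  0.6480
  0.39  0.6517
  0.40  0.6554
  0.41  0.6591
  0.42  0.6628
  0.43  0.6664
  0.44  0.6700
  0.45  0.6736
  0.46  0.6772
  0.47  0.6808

σ√T = 0.31 × 1.5811 = 0.4902
d₁ = [ln(97/92) + (0.017 + ½·0.31²)·2.5] / (σ√T) = (0.0529 + 0.1626) / 0.4902 = 0.4398 ≈ 0.44
d₂ = 0.4398 − 0.4902 = -0.0504 ≈ -0.05
e^(−rT) = e^(−0.017·2.5) = 0.9584
C = 97·N(0.44) − 92·0.9584·N(-0.05) = 97·0.6700 − 92·0.9584·0.4801 = 64.9900 − 42.3318 = 22.6582

$22.66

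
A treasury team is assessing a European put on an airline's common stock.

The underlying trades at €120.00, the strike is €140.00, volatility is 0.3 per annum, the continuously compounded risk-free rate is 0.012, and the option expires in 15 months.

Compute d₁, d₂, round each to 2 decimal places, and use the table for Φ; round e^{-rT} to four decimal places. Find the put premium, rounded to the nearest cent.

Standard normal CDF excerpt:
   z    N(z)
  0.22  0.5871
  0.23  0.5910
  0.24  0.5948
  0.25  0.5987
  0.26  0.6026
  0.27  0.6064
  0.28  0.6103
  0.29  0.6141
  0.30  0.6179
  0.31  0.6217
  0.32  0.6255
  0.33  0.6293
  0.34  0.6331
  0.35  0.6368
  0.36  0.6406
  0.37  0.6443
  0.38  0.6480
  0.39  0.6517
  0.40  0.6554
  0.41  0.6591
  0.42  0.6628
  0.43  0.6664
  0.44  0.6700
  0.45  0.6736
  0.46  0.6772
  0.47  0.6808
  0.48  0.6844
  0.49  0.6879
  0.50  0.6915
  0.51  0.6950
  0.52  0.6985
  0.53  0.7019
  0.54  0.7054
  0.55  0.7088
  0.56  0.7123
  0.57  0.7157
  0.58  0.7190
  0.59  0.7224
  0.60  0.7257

€27.32

T = 1.25;  σ√T = 0.3354
d₁ = [ln(120/140) + (0.012 + 0.3²/2)·1.25] / 0.3354 = [-0.1542 + 0.0712] / 0.3354 = -0.2472 ⇒ -0.25
d₂ = d₁ − σ√T = -0.2472 − 0.3354 = -0.5826 ⇒ -0.58
e^(−rT) = e^(−0.012·1.25) = 0.9851
N(−d₂) = N(0.58) = 0.7190;  N(−d₁) = N(0.25) = 0.5987
P = 140·0.9851·0.7190 − 120·0.5987 = 99.1602 − 71.8440 = 27.3162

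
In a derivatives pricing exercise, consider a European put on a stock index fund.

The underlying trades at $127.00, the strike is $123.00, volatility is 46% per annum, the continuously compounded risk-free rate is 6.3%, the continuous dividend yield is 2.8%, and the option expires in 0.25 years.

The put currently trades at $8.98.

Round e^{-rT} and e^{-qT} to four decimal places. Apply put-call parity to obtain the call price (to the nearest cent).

$14.01

exp(−qT) = exp(−0.028·0.25) = 0.9930;  exp(−rT) = exp(−0.063·0.25) = 0.9844
Put-call parity: C − P = S·e^(−qT) − K·e^(−rT) = 127·0.9930 − 123·0.9844 = 126.1110 − 121.0812 = 5.0298
C = P + (C − P) = 8.98 + (5.0298) = 14.0098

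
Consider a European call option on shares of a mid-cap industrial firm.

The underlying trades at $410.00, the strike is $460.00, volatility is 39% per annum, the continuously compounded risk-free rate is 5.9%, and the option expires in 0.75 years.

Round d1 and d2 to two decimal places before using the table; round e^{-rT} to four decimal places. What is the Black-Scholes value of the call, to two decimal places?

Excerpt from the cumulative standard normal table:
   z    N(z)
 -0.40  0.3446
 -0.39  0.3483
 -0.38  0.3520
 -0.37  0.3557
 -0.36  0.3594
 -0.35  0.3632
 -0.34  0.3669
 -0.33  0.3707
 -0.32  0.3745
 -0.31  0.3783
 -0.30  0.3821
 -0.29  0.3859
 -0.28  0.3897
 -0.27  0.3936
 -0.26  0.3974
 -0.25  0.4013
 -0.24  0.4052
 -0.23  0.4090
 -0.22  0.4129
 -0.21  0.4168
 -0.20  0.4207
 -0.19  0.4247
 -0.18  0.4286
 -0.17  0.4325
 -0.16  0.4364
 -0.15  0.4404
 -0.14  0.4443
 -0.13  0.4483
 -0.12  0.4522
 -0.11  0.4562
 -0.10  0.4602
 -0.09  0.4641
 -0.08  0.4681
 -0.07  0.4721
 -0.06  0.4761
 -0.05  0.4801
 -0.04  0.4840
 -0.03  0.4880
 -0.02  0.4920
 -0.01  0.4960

$43.53

σ√T = 0.39·√0.75 = 0.3377
ln(S/K) + (r + σ²/2)T = ln(410/460) + (0.059 + 0.39²/2)·0.75 = -0.1151 + 0.1013 = -0.0138
d₁ = -0.0138 / 0.3377 = -0.0408 ⇒ -0.04
d₂ = d₁ − σ√T = -0.0408 − 0.3377 = -0.3786 ⇒ -0.38
e^(−rT) = e^(−0.059·0.75) = 0.9567
N(d₁) = N(-0.04) = 0.4840;  N(d₂) = N(-0.38) = 0.3520
C = 410·0.4840 − 460·0.9567·0.3520 = 198.4400 − 154.9089 = 43.5311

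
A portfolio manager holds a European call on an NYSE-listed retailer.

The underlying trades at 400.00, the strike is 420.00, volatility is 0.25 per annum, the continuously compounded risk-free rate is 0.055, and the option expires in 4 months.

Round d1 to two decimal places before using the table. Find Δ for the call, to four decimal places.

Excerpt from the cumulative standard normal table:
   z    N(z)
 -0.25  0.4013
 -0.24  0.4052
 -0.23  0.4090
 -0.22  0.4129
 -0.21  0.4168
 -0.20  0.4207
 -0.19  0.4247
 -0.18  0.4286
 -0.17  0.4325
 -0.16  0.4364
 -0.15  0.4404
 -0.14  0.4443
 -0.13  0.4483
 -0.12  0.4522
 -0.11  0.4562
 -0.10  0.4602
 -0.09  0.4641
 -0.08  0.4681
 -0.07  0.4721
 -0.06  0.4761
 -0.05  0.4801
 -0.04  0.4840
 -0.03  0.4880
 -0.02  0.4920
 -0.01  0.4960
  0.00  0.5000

0.4443

σ√T = 0.25 × 0.5774 = 0.1443
d₁ = [ln(400/420) + (0.055 + 0.25²/2)·0.3333] / 0.1443 = [-0.0488 + 0.0287] / 0.1443 = -0.1388 which rounds to -0.14
N(d₁) = N(-0.14) = 0.4443
Δ_call = N(d₁) = 0.4443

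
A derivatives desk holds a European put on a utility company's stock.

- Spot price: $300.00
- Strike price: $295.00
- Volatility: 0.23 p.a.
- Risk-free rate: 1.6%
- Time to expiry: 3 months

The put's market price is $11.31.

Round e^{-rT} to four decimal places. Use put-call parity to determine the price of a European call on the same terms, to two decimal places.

$17.49

exp(−rT) = exp(−0.016·0.25) = 0.9960
Put-call parity: C − P = S − K·e^(−rT) = 300 − 295·0.9960 = 300 − 293.8200 = 6.1800
C = P + (C − P) = 11.31 + (6.1800) = 17.4900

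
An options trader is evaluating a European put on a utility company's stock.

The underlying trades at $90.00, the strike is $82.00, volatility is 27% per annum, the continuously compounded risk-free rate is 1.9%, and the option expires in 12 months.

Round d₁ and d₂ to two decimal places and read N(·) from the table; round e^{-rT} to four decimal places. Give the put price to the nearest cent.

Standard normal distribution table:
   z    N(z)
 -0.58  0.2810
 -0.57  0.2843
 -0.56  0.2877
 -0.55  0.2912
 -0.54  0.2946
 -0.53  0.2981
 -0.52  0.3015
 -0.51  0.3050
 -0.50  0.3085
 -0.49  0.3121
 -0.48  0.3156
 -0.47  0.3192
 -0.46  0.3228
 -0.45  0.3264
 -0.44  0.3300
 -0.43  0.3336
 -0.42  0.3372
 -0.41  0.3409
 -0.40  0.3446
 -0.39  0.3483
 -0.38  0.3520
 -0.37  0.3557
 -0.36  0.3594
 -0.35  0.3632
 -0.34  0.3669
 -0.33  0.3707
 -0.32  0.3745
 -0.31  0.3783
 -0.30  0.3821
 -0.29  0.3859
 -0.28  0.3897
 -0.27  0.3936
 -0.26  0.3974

σ√T = 0.27 × 1.0000 = 0.2700
d₁ = [ln(90/82) + (0.019 + 0.27²/2)·1] / 0.2700 = [0.0931 + 0.0554] / 0.2700 = 0.5501 ≈ 0.55
d₂ = d₁ − σ√T = 0.5501 − 0.2700 = 0.2801 ≈ 0.28
exp(−rT) = exp(−0.019·1) = 0.9812
N(−d₂) = N(-0.28) = 0.3897;  N(−d₁) = N(-0.55) = 0.2912
P = 82·0.9812·0.3897 − 90·0.2912 = 31.3546 − 26.2080 = 5.1466

$5.15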